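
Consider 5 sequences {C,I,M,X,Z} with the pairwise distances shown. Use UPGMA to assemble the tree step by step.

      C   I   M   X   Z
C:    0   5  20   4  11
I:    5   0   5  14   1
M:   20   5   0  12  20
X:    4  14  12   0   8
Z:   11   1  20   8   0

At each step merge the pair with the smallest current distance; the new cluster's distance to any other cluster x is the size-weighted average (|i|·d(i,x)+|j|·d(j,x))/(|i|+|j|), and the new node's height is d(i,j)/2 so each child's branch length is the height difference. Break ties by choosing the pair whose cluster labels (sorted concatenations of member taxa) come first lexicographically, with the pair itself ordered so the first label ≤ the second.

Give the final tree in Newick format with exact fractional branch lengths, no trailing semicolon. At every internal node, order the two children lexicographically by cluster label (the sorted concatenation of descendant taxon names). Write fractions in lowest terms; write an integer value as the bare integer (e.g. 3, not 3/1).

(((C:2,X:2):11/4,(I:1/2,Z:1/2):17/4):19/8,M:57/8)

iteration 1: select I,Z (d=1); attach at lengths (1/2, 1/2); label the merged cluster IZ
  updated: d(C,IZ)=8, d(IZ,M)=25/2, d(IZ,X)=11
iteration 2: select C,X (d=4); attach at lengths (2, 2); label the merged cluster CX
  updated: d(CX,IZ)=19/2, d(CX,M)=16
iteration 3: select CX,IZ (d=19/2); attach at lengths (11/4, 17/4); label the merged cluster CIXZ
  updated: d(CIXZ,M)=57/4
iteration 4: select CIXZ,M (d=57/4); attach at lengths (19/8, 57/8); label the merged cluster CIMXZ
final tree: (((C:2,X:2):11/4,(I:1/2,Z:1/2):17/4):19/8,M:57/8)
total length: 43/2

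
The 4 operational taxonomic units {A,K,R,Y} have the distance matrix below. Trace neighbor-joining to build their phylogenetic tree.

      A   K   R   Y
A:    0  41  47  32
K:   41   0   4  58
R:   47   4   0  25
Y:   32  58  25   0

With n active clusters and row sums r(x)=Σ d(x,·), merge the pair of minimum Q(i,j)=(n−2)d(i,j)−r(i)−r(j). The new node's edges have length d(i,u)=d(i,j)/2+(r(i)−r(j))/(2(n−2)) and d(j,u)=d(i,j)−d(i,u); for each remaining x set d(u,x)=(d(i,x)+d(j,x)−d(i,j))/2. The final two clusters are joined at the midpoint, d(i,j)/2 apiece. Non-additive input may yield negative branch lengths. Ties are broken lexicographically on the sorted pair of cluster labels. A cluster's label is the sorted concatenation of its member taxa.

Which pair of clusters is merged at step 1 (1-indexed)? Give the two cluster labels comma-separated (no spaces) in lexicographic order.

step 1: merge (A,Y) at d=32, Q=-171; branch lengths A→69/4, Y→59/4; new cluster AY
  updated: d(AY,K)=67/2, d(AY,R)=20
step 2: merge (AY,K) at d=67/2, Q=-115/2; branch lengths AY→99/4, K→35/4; new cluster AKY
  updated: d(AKY,R)=-19/4
step 3: merge (AKY,R) at d=-19/4; branch lengths AKY→-19/8, R→-19/8; new cluster AKRY
final tree: (((A:69/4,Y:59/4):99/4,K:35/4):-19/8,R:-19/8)
total length: 243/4

A,Y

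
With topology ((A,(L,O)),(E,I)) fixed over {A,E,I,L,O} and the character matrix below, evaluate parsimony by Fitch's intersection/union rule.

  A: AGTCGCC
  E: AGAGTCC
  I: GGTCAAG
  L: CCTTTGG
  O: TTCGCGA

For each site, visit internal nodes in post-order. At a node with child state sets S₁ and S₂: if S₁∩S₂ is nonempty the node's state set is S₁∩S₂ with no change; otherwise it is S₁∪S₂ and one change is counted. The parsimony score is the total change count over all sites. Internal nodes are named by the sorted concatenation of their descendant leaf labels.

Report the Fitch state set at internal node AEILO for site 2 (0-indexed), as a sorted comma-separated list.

[col 0] LO: children L:{C}, O:{T} ∪→ {C,T}; cost 1
[col 0] ALO: children A:{A}, LO:{C,T} ∪→ {A,C,T}; cost 1
[col 0] EI: children E:{A}, I:{G} ∪→ {A,G}; cost 1
[col 0] AEILO: children ALO:{A,C,T}, EI:{A,G} ∩→ {A}; cost 0
[col 1] LO: children L:{C}, O:{T} ∪→ {C,T}; cost 1
[col 1] ALO: children A:{G}, LO:{C,T} ∪→ {C,G,T}; cost 1
[col 1] EI: children E:{G}, I:{G} ∩→ {G}; cost 0
[col 1] AEILO: children ALO:{C,G,T}, EI:{G} ∩→ {G}; cost 0
[col 2] LO: children L:{T}, O:{C} ∪→ {C,T}; cost 1
[col 2] ALO: children A:{T}, LO:{C,T} ∩→ {T}; cost 0
[col 2] EI: children E:{A}, I:{T} ∪→ {A,T}; cost 1
[col 2] AEILO: children ALO:{T}, EI:{A,T} ∩→ {T}; cost 0
[col 3] LO: children L:{T}, O:{G} ∪→ {G,T}; cost 1
[col 3] ALO: children A:{C}, LO:{G,T} ∪→ {C,G,T}; cost 1
[col 3] EI: children E:{G}, I:{C} ∪→ {C,G}; cost 1
[col 3] AEILO: children ALO:{C,G,T}, EI:{C,G} ∩→ {C,G}; cost 0
[col 4] LO: children L:{T}, O:{C} ∪→ {C,T}; cost 1
[col 4] ALO: children A:{G}, LO:{C,T} ∪→ {C,G,T}; cost 1
[col 4] EI: children E:{T}, I:{A} ∪→ {A,T}; cost 1
[col 4] AEILO: children ALO:{C,G,T}, EI:{A,T} ∩→ {T}; cost 0
[col 5] LO: children L:{G}, O:{G} ∩→ {G}; cost 0
[col 5] ALO: children A:{C}, LO:{G} ∪→ {C,G}; cost 1
[col 5] EI: children E:{C}, I:{A} ∪→ {A,C}; cost 1
[col 5] AEILO: children ALO:{C,G}, EI:{A,C} ∩→ {C}; cost 0
[col 6] LO: children L:{G}, O:{A} ∪→ {A,G}; cost 1
[col 6] ALO: children A:{C}, LO:{A,G} ∪→ {A,C,G}; cost 1
[col 6] EI: children E:{C}, I:{G} ∪→ {C,G}; cost 1
[col 6] AEILO: children ALO:{A,C,G}, EI:{C,G} ∩→ {C,G}; cost 0
per-site changes: [3, 2, 2, 3, 3, 2, 3]; total = 18

T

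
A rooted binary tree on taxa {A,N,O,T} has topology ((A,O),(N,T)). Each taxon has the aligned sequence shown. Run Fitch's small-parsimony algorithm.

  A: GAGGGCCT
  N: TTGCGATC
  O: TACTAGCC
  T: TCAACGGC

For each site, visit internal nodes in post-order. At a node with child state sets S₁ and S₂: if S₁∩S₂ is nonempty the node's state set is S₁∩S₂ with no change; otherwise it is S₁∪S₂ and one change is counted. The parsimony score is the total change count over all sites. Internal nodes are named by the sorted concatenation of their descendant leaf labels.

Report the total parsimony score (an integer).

15

AO@0: {G} ∪ {T} = {G,T} (union, +1)
NT@0: {T} ∩ {T} = {T} (intersection, +0)
ANOT@0: {G,T} ∩ {T} = {T} (intersection, +0)
AO@1: {A} ∩ {A} = {A} (intersection, +0)
NT@1: {T} ∪ {C} = {C,T} (union, +1)
ANOT@1: {A} ∪ {C,T} = {A,C,T} (union, +1)
AO@2: {G} ∪ {C} = {C,G} (union, +1)
NT@2: {G} ∪ {A} = {A,G} (union, +1)
ANOT@2: {C,G} ∩ {A,G} = {G} (intersection, +0)
AO@3: {G} ∪ {T} = {G,T} (union, +1)
NT@3: {C} ∪ {A} = {A,C} (union, +1)
ANOT@3: {G,T} ∪ {A,C} = {A,C,G,T} (union, +1)
AO@4: {G} ∪ {A} = {A,G} (union, +1)
NT@4: {G} ∪ {C} = {C,G} (union, +1)
ANOT@4: {A,G} ∩ {C,G} = {G} (intersection, +0)
AO@5: {C} ∪ {G} = {C,G} (union, +1)
NT@5: {A} ∪ {G} = {A,G} (union, +1)
ANOT@5: {C,G} ∩ {A,G} = {G} (intersection, +0)
AO@6: {C} ∩ {C} = {C} (intersection, +0)
NT@6: {T} ∪ {G} = {G,T} (union, +1)
ANOT@6: {C} ∪ {G,T} = {C,G,T} (union, +1)
AO@7: {T} ∪ {C} = {C,T} (union, +1)
NT@7: {C} ∩ {C} = {C} (intersection, +0)
ANOT@7: {C,T} ∩ {C} = {C} (intersection, +0)
per-site changes: [1, 2, 2, 3, 2, 2, 2, 1]; total = 15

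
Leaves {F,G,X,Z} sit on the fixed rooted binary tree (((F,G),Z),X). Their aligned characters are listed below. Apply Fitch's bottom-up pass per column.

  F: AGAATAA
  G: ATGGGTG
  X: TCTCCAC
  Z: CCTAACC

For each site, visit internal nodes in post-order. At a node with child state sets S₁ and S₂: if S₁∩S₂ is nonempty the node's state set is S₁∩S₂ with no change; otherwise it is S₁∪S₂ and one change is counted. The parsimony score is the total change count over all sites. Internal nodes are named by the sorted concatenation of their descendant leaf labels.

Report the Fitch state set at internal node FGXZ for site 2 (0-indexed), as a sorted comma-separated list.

[col 0] FG: children F:{A}, G:{A} ∩→ {A}; cost 0
[col 0] FGZ: children FG:{A}, Z:{C} ∪→ {A,C}; cost 1
[col 0] FGXZ: children FGZ:{A,C}, X:{T} ∪→ {A,C,T}; cost 1
[col 1] FG: children F:{G}, G:{T} ∪→ {G,T}; cost 1
[col 1] FGZ: children FG:{G,T}, Z:{C} ∪→ {C,G,T}; cost 1
[col 1] FGXZ: children FGZ:{C,G,T}, X:{C} ∩→ {C}; cost 0
[col 2] FG: children F:{A}, G:{G} ∪→ {A,G}; cost 1
[col 2] FGZ: children FG:{A,G}, Z:{T} ∪→ {A,G,T}; cost 1
[col 2] FGXZ: children FGZ:{A,G,T}, X:{T} ∩→ {T}; cost 0
[col 3] FG: children F:{A}, G:{G} ∪→ {A,G}; cost 1
[col 3] FGZ: children FG:{A,G}, Z:{A} ∩→ {A}; cost 0
[col 3] FGXZ: children FGZ:{A}, X:{C} ∪→ {A,C}; cost 1
[col 4] FG: children F:{T}, G:{G} ∪→ {G,T}; cost 1
[col 4] FGZ: children FG:{G,T}, Z:{A} ∪→ {A,G,T}; cost 1
[col 4] FGXZ: children FGZ:{A,G,T}, X:{C} ∪→ {A,C,G,T}; cost 1
[col 5] FG: children F:{A}, G:{T} ∪→ {A,T}; cost 1
[col 5] FGZ: children FG:{A,T}, Z:{C} ∪→ {A,C,T}; cost 1
[col 5] FGXZ: children FGZ:{A,C,T}, X:{A} ∩→ {A}; cost 0
[col 6] FG: children F:{A}, G:{G} ∪→ {A,G}; cost 1
[col 6] FGZ: children FG:{A,G}, Z:{C} ∪→ {A,C,G}; cost 1
[col 6] FGXZ: children FGZ:{A,C,G}, X:{C} ∩→ {C}; cost 0
per-site changes: [2, 2, 2, 2, 3, 2, 2]; total = 15

T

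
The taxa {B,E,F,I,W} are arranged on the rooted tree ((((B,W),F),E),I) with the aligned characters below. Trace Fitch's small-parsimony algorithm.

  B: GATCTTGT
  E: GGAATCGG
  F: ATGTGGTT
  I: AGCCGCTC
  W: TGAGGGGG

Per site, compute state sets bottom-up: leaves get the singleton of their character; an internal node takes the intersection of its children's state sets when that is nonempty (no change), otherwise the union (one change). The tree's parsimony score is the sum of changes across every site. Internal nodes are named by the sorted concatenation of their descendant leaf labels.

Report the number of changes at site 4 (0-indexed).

site 0, node BW: B={G} ∪ W={T} → {G,T} (+1)
site 0, node BFW: BW={G,T} ∪ F={A} → {A,G,T} (+1)
site 0, node BEFW: BFW={A,G,T} ∩ E={G} → {G} (+0)
site 0, node BEFIW: BEFW={G} ∪ I={A} → {A,G} (+1)
site 1, node BW: B={A} ∪ W={G} → {A,G} (+1)
site 1, node BFW: BW={A,G} ∪ F={T} → {A,G,T} (+1)
site 1, node BEFW: BFW={A,G,T} ∩ E={G} → {G} (+0)
site 1, node BEFIW: BEFW={G} ∩ I={G} → {G} (+0)
site 2, node BW: B={T} ∪ W={A} → {A,T} (+1)
site 2, node BFW: BW={A,T} ∪ F={G} → {A,G,T} (+1)
site 2, node BEFW: BFW={A,G,T} ∩ E={A} → {A} (+0)
site 2, node BEFIW: BEFW={A} ∪ I={C} → {A,C} (+1)
site 3, node BW: B={C} ∪ W={G} → {C,G} (+1)
site 3, node BFW: BW={C,G} ∪ F={T} → {C,G,T} (+1)
site 3, node BEFW: BFW={C,G,T} ∪ E={A} → {A,C,G,T} (+1)
site 3, node BEFIW: BEFW={A,C,G,T} ∩ I={C} → {C} (+0)
site 4, node BW: B={T} ∪ W={G} → {G,T} (+1)
site 4, node BFW: BW={G,T} ∩ F={G} → {G} (+0)
site 4, node BEFW: BFW={G} ∪ E={T} → {G,T} (+1)
site 4, node BEFIW: BEFW={G,T} ∩ I={G} → {G} (+0)
site 5, node BW: B={T} ∪ W={G} → {G,T} (+1)
site 5, node BFW: BW={G,T} ∩ F={G} → {G} (+0)
site 5, node BEFW: BFW={G} ∪ E={C} → {C,G} (+1)
site 5, node BEFIW: BEFW={C,G} ∩ I={C} → {C} (+0)
site 6, node BW: B={G} ∩ W={G} → {G} (+0)
site 6, node BFW: BW={G} ∪ F={T} → {G,T} (+1)
site 6, node BEFW: BFW={G,T} ∩ E={G} → {G} (+0)
site 6, node BEFIW: BEFW={G} ∪ I={T} → {G,T} (+1)
site 7, node BW: B={T} ∪ W={G} → {G,T} (+1)
site 7, node BFW: BW={G,T} ∩ F={T} → {T} (+0)
site 7, node BEFW: BFW={T} ∪ E={G} → {G,T} (+1)
site 7, node BEFIW: BEFW={G,T} ∪ I={C} → {C,G,T} (+1)
per-site changes: [3, 2, 3, 3, 2, 2, 2, 3]; total = 20

2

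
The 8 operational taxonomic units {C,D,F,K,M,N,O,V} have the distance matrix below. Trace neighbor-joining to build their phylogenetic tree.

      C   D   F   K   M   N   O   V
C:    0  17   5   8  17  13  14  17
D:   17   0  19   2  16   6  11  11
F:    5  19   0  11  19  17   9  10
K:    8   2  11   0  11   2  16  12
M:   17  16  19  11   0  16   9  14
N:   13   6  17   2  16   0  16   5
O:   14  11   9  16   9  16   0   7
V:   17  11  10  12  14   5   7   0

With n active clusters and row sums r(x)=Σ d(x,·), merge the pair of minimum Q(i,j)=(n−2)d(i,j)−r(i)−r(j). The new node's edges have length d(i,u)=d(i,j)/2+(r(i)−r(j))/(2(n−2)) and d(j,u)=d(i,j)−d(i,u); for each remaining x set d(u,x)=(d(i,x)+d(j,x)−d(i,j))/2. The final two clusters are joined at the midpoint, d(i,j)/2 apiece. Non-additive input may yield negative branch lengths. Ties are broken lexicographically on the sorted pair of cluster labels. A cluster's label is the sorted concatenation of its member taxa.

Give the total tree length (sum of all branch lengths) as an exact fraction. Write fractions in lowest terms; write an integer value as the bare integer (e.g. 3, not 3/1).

1. join C+F (d=5, Q=-151) ⇒ CF; edges |C|=31/12, |F|=29/12
  updated: d(CF,D)=31/2, d(CF,K)=7, d(CF,M)=31/2, d(CF,N)=25/2, d(CF,O)=9, d(CF,V)=11
2. join M+O (d=9, Q=-209/2) ⇒ MO; edges |M|=117/20, |O|=63/20
  updated: d(CF,MO)=31/4, d(D,MO)=9, d(K,MO)=9, d(MO,N)=23/2, d(MO,V)=6
3. join D+K (d=2, Q=-135/2) ⇒ DK; edges |D|=39/16, |K|=-7/16
  updated: d(CF,DK)=41/4, d(DK,MO)=8, d(DK,N)=3, d(DK,V)=21/2
4. join DK+N (d=3, Q=-219/4) ⇒ DKN; edges |DK|=35/24, |N|=37/24
  updated: d(CF,DKN)=79/8, d(DKN,MO)=33/4, d(DKN,V)=25/4
5. join CF+MO (d=31/4, Q=-281/8) ⇒ CFMO; edges |CF|=177/32, |MO|=71/32
  updated: d(CFMO,DKN)=83/16, d(CFMO,V)=37/8
6. join CFMO+DKN (d=83/16, Q=-257/16) ⇒ CDFKMNO; edges |CFMO|=57/32, |DKN|=109/32
  updated: d(CDFKMNO,V)=91/32
7. join CDFKMNO+V (d=91/32) ⇒ CDFKMNOV; edges |CDFKMNO|=91/64, |V|=91/64
final tree: ((((C:31/12,F:29/12):177/32,(M:117/20,O:63/20):71/32):57/32,((D:39/16,K:-7/16):35/24,N:37/24):109/32):91/64,V:91/64)
total length: 1113/32

1113/32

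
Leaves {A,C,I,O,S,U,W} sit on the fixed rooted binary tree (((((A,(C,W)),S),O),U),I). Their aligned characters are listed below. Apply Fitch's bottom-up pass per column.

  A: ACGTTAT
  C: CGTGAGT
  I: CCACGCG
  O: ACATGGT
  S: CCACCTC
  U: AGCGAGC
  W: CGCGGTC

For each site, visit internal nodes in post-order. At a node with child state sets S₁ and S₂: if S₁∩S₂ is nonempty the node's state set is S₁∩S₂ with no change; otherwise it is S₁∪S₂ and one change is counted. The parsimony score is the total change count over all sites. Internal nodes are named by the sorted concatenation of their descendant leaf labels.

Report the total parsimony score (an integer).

[col 0] CW: children C:{C}, W:{C} ∩→ {C}; cost 0
[col 0] ACW: children A:{A}, CW:{C} ∪→ {A,C}; cost 1
[col 0] ACSW: children ACW:{A,C}, S:{C} ∩→ {C}; cost 0
[col 0] ACOSW: children ACSW:{C}, O:{A} ∪→ {A,C}; cost 1
[col 0] ACOSUW: children ACOSW:{A,C}, U:{A} ∩→ {A}; cost 0
[col 0] ACIOSUW: children ACOSUW:{A}, I:{C} ∪→ {A,C}; cost 1
[col 1] CW: children C:{G}, W:{G} ∩→ {G}; cost 0
[col 1] ACW: children A:{C}, CW:{G} ∪→ {C,G}; cost 1
[col 1] ACSW: children ACW:{C,G}, S:{C} ∩→ {C}; cost 0
[col 1] ACOSW: children ACSW:{C}, O:{C} ∩→ {C}; cost 0
[col 1] ACOSUW: children ACOSW:{C}, U:{G} ∪→ {C,G}; cost 1
[col 1] ACIOSUW: children ACOSUW:{C,G}, I:{C} ∩→ {C}; cost 0
[col 2] CW: children C:{T}, W:{C} ∪→ {C,T}; cost 1
[col 2] ACW: children A:{G}, CW:{C,T} ∪→ {C,G,T}; cost 1
[col 2] ACSW: children ACW:{C,G,T}, S:{A} ∪→ {A,C,G,T}; cost 1
[col 2] ACOSW: children ACSW:{A,C,G,T}, O:{A} ∩→ {A}; cost 0
[col 2] ACOSUW: children ACOSW:{A}, U:{C} ∪→ {A,C}; cost 1
[col 2] ACIOSUW: children ACOSUW:{A,C}, I:{A} ∩→ {A}; cost 0
[col 3] CW: children C:{G}, W:{G} ∩→ {G}; cost 0
[col 3] ACW: children A:{T}, CW:{G} ∪→ {G,T}; cost 1
[col 3] ACSW: children ACW:{G,T}, S:{C} ∪→ {C,G,T}; cost 1
[col 3] ACOSW: children ACSW:{C,G,T}, O:{T} ∩→ {T}; cost 0
[col 3] ACOSUW: children ACOSW:{T}, U:{G} ∪→ {G,T}; cost 1
[col 3] ACIOSUW: children ACOSUW:{G,T}, I:{C} ∪→ {C,G,T}; cost 1
[col 4] CW: children C:{A}, W:{G} ∪→ {A,G}; cost 1
[col 4] ACW: children A:{T}, CW:{A,G} ∪→ {A,G,T}; cost 1
[col 4] ACSW: children ACW:{A,G,T}, S:{C} ∪→ {A,C,G,T}; cost 1
[col 4] ACOSW: children ACSW:{A,C,G,T}, O:{G} ∩→ {G}; cost 0
[col 4] ACOSUW: children ACOSW:{G}, U:{A} ∪→ {A,G}; cost 1
[col 4] ACIOSUW: children ACOSUW:{A,G}, I:{G} ∩→ {G}; cost 0
[col 5] CW: children C:{G}, W:{T} ∪→ {G,T}; cost 1
[col 5] ACW: children A:{A}, CW:{G,T} ∪→ {A,G,T}; cost 1
[col 5] ACSW: children ACW:{A,G,T}, S:{T} ∩→ {T}; cost 0
[col 5] ACOSW: children ACSW:{T}, O:{G} ∪→ {G,T}; cost 1
[col 5] ACOSUW: children ACOSW:{G,T}, U:{G} ∩→ {G}; cost 0
[col 5] ACIOSUW: children ACOSUW:{G}, I:{C} ∪→ {C,G}; cost 1
[col 6] CW: children C:{T}, W:{C} ∪→ {C,T}; cost 1
[col 6] ACW: children A:{T}, CW:{C,T} ∩→ {T}; cost 0
[col 6] ACSW: children ACW:{T}, S:{C} ∪→ {C,T}; cost 1
[col 6] ACOSW: children ACSW:{C,T}, O:{T} ∩→ {T}; cost 0
[col 6] ACOSUW: children ACOSW:{T}, U:{C} ∪→ {C,T}; cost 1
[col 6] ACIOSUW: children ACOSUW:{C,T}, I:{G} ∪→ {C,G,T}; cost 1
per-site changes: [3, 2, 4, 4, 4, 4, 4]; total = 25

25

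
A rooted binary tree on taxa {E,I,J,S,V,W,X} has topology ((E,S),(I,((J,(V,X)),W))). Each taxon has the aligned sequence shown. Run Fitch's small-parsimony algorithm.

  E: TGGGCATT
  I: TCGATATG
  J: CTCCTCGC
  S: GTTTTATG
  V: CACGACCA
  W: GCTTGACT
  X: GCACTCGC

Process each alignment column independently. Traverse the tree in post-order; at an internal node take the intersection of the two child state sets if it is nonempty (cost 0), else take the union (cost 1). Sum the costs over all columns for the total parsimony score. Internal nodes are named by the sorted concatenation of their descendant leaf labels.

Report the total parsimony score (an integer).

27

site 0, node ES: E={T} ∪ S={G} → {G,T} (+1)
site 0, node VX: V={C} ∪ X={G} → {C,G} (+1)
site 0, node JVX: J={C} ∩ VX={C,G} → {C} (+0)
site 0, node JVWX: JVX={C} ∪ W={G} → {C,G} (+1)
site 0, node IJVWX: I={T} ∪ JVWX={C,G} → {C,G,T} (+1)
site 0, node EIJSVWX: ES={G,T} ∩ IJVWX={C,G,T} → {G,T} (+0)
site 1, node ES: E={G} ∪ S={T} → {G,T} (+1)
site 1, node VX: V={A} ∪ X={C} → {A,C} (+1)
site 1, node JVX: J={T} ∪ VX={A,C} → {A,C,T} (+1)
site 1, node JVWX: JVX={A,C,T} ∩ W={C} → {C} (+0)
site 1, node IJVWX: I={C} ∩ JVWX={C} → {C} (+0)
site 1, node EIJSVWX: ES={G,T} ∪ IJVWX={C} → {C,G,T} (+1)
site 2, node ES: E={G} ∪ S={T} → {G,T} (+1)
site 2, node VX: V={C} ∪ X={A} → {A,C} (+1)
site 2, node JVX: J={C} ∩ VX={A,C} → {C} (+0)
site 2, node JVWX: JVX={C} ∪ W={T} → {C,T} (+1)
site 2, node IJVWX: I={G} ∪ JVWX={C,T} → {C,G,T} (+1)
site 2, node EIJSVWX: ES={G,T} ∩ IJVWX={C,G,T} → {G,T} (+0)
site 3, node ES: E={G} ∪ S={T} → {G,T} (+1)
site 3, node VX: V={G} ∪ X={C} → {C,G} (+1)
site 3, node JVX: J={C} ∩ VX={C,G} → {C} (+0)
site 3, node JVWX: JVX={C} ∪ W={T} → {C,T} (+1)
site 3, node IJVWX: I={A} ∪ JVWX={C,T} → {A,C,T} (+1)
site 3, node EIJSVWX: ES={G,T} ∩ IJVWX={A,C,T} → {T} (+0)
site 4, node ES: E={C} ∪ S={T} → {C,T} (+1)
site 4, node VX: V={A} ∪ X={T} → {A,T} (+1)
site 4, node JVX: J={T} ∩ VX={A,T} → {T} (+0)
site 4, node JVWX: JVX={T} ∪ W={G} → {G,T} (+1)
site 4, node IJVWX: I={T} ∩ JVWX={G,T} → {T} (+0)
site 4, node EIJSVWX: ES={C,T} ∩ IJVWX={T} → {T} (+0)
site 5, node ES: E={A} ∩ S={A} → {A} (+0)
site 5, node VX: V={C} ∩ X={C} → {C} (+0)
site 5, node JVX: J={C} ∩ VX={C} → {C} (+0)
site 5, node JVWX: JVX={C} ∪ W={A} → {A,C} (+1)
site 5, node IJVWX: I={A} ∩ JVWX={A,C} → {A} (+0)
site 5, node EIJSVWX: ES={A} ∩ IJVWX={A} → {A} (+0)
site 6, node ES: E={T} ∩ S={T} → {T} (+0)
site 6, node VX: V={C} ∪ X={G} → {C,G} (+1)
site 6, node JVX: J={G} ∩ VX={C,G} → {G} (+0)
site 6, node JVWX: JVX={G} ∪ W={C} → {C,G} (+1)
site 6, node IJVWX: I={T} ∪ JVWX={C,G} → {C,G,T} (+1)
site 6, node EIJSVWX: ES={T} ∩ IJVWX={C,G,T} → {T} (+0)
site 7, node ES: E={T} ∪ S={G} → {G,T} (+1)
site 7, node VX: V={A} ∪ X={C} → {A,C} (+1)
site 7, node JVX: J={C} ∩ VX={A,C} → {C} (+0)
site 7, node JVWX: JVX={C} ∪ W={T} → {C,T} (+1)
site 7, node IJVWX: I={G} ∪ JVWX={C,T} → {C,G,T} (+1)
site 7, node EIJSVWX: ES={G,T} ∩ IJVWX={C,G,T} → {G,T} (+0)
per-site changes: [4, 4, 4, 4, 3, 1, 3, 4]; total = 27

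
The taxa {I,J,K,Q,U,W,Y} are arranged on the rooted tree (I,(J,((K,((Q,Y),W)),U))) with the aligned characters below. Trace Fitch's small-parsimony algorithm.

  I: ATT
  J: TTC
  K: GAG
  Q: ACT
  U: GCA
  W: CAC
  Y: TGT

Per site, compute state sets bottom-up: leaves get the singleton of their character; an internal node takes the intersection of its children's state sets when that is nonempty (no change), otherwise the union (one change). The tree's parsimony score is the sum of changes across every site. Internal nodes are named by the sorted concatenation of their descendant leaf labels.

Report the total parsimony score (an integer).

QY@0: {A} ∪ {T} = {A,T} (union, +1)
QWY@0: {A,T} ∪ {C} = {A,C,T} (union, +1)
KQWY@0: {G} ∪ {A,C,T} = {A,C,G,T} (union, +1)
KQUWY@0: {A,C,G,T} ∩ {G} = {G} (intersection, +0)
JKQUWY@0: {T} ∪ {G} = {G,T} (union, +1)
IJKQUWY@0: {A} ∪ {G,T} = {A,G,T} (union, +1)
QY@1: {C} ∪ {G} = {C,G} (union, +1)
QWY@1: {C,G} ∪ {A} = {A,C,G} (union, +1)
KQWY@1: {A} ∩ {A,C,G} = {A} (intersection, +0)
KQUWY@1: {A} ∪ {C} = {A,C} (union, +1)
JKQUWY@1: {T} ∪ {A,C} = {A,C,T} (union, +1)
IJKQUWY@1: {T} ∩ {A,C,T} = {T} (intersection, +0)
QY@2: {T} ∩ {T} = {T} (intersection, +0)
QWY@2: {T} ∪ {C} = {C,T} (union, +1)
KQWY@2: {G} ∪ {C,T} = {C,G,T} (union, +1)
KQUWY@2: {C,G,T} ∪ {A} = {A,C,G,T} (union, +1)
JKQUWY@2: {C} ∩ {A,C,G,T} = {C} (intersection, +0)
IJKQUWY@2: {T} ∪ {C} = {C,T} (union, +1)
per-site changes: [5, 4, 4]; total = 13

13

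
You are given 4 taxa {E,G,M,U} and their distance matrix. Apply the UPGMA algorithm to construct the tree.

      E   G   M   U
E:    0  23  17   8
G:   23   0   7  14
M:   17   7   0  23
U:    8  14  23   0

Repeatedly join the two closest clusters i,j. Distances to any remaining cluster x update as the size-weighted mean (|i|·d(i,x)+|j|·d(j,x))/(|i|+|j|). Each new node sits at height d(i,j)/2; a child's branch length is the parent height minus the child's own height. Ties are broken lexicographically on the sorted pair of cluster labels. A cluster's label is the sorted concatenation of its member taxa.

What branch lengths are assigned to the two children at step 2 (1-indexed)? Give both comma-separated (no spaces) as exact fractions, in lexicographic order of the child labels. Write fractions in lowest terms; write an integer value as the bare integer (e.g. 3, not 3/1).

1. join G+M (d=7) ⇒ GM; edges |G|=7/2, |M|=7/2
  updated: d(E,GM)=20, d(GM,U)=37/2
2. join E+U (d=8) ⇒ EU; edges |E|=4, |U|=4
  updated: d(EU,GM)=77/4
3. join EU+GM (d=77/4) ⇒ EGMU; edges |EU|=45/8, |GM|=49/8
final tree: ((E:4,U:4):45/8,(G:7/2,M:7/2):49/8)
total length: 107/4

4,4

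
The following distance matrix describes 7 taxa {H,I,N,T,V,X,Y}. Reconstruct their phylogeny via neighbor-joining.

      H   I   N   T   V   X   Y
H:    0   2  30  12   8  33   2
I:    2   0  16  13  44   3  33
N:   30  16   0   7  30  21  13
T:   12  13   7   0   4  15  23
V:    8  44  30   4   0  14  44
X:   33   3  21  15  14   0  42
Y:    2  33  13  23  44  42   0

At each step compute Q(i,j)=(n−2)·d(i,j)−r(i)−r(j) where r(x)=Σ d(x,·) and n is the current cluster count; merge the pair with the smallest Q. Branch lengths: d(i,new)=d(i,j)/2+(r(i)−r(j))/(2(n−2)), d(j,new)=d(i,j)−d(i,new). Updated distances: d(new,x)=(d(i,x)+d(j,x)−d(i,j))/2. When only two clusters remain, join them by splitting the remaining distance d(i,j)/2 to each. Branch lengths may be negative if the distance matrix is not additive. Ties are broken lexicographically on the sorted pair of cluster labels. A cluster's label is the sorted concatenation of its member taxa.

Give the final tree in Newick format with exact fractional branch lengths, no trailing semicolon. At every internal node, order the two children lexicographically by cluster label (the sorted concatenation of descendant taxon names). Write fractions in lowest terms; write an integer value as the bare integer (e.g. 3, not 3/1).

iteration 1: select H,Y (d=2, Q=-234); attach at lengths (-6, 8); label the merged cluster HY
  updated: d(HY,I)=33/2, d(HY,N)=41/2, d(HY,T)=33/2, d(HY,V)=25, d(HY,X)=73/2
iteration 2: select I,X (d=3, Q=-170); attach at lengths (15/8, 9/8); label the merged cluster IX
  updated: d(HY,IX)=25, d(IX,N)=17, d(IX,T)=25/2, d(IX,V)=55/2
iteration 3: select T,V (d=4, Q=-229/2); attach at lengths (-23/4, 39/4); label the merged cluster TV
  updated: d(HY,TV)=75/4, d(IX,TV)=18, d(N,TV)=33/2
iteration 4: select HY,TV (d=75/4, Q=-80); attach at lengths (97/8, 53/8); label the merged cluster HTVY
  updated: d(HTVY,IX)=97/8, d(HTVY,N)=73/8
iteration 5: select HTVY,IX (d=97/8, Q=-153/4); attach at lengths (17/8, 10); label the merged cluster HITVXY
  updated: d(HITVXY,N)=7
iteration 6: select HITVXY,N (d=7); attach at lengths (7/2, 7/2); label the merged cluster HINTVXY
final tree: ((((H:-6,Y:8):97/8,(T:-23/4,V:39/4):53/8):17/8,(I:15/8,X:9/8):10):7/2,N:7/2)
total length: 375/8

((((H:-6,Y:8):97/8,(T:-23/4,V:39/4):53/8):17/8,(I:15/8,X:9/8):10):7/2,N:7/2)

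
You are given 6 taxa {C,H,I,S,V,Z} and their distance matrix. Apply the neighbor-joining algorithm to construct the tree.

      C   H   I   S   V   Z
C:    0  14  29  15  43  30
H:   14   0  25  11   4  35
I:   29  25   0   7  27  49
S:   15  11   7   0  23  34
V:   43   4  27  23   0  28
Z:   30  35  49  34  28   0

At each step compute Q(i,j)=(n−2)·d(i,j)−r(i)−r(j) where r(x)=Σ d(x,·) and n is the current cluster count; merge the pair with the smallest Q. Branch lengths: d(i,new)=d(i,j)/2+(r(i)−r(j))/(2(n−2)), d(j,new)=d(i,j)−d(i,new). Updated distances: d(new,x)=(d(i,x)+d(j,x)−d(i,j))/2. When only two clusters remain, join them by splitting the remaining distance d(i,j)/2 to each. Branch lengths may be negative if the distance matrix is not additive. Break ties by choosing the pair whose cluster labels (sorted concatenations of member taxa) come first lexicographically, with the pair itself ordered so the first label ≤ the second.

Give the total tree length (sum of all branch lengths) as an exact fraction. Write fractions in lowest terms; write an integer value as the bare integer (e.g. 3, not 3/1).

iteration 1: select I,S (d=7, Q=-199); attach at lengths (75/8, -19/8); label the merged cluster IS
  updated: d(C,IS)=37/2, d(H,IS)=29/2, d(IS,V)=43/2, d(IS,Z)=38
iteration 2: select H,V (d=4, Q=-152); attach at lengths (-17/6, 41/6); label the merged cluster HV
  updated: d(C,HV)=53/2, d(HV,IS)=16, d(HV,Z)=59/2
iteration 3: select C,Z (d=30, Q=-225/2); attach at lengths (75/8, 165/8); label the merged cluster CZ
  updated: d(CZ,HV)=13, d(CZ,IS)=53/4
iteration 4: select CZ,HV (d=13, Q=-169/4); attach at lengths (41/8, 63/8); label the merged cluster CHVZ
  updated: d(CHVZ,IS)=65/8
iteration 5: select CHVZ,IS (d=65/8); attach at lengths (65/16, 65/16); label the merged cluster CHISVZ
final tree: (((C:75/8,Z:165/8):41/8,(H:-17/6,V:41/6):63/8):65/16,(I:75/8,S:-19/8):65/16)
total length: 497/8

497/8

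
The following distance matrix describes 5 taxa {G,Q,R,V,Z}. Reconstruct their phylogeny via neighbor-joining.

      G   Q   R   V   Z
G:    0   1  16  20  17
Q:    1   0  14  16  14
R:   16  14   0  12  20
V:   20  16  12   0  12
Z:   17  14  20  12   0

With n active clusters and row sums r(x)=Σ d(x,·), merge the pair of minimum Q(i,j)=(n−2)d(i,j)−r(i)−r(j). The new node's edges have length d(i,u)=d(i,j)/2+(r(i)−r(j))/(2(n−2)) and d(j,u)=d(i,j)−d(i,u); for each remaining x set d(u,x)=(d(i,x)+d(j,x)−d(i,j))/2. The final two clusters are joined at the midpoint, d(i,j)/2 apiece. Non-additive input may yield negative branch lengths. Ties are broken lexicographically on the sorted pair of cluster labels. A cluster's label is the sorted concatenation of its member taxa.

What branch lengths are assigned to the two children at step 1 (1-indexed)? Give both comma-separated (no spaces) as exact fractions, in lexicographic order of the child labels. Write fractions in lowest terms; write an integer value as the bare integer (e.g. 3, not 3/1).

2,-1

step 1: merge (G,Q) at d=1, Q=-96; branch lengths G→2, Q→-1; new cluster GQ
  updated: d(GQ,R)=29/2, d(GQ,V)=35/2, d(GQ,Z)=15
step 2: merge (GQ,R) at d=29/2, Q=-129/2; branch lengths GQ→59/8, R→57/8; new cluster GQR
  updated: d(GQR,V)=15/2, d(GQR,Z)=41/4
step 3: merge (GQR,V) at d=15/2, Q=-119/4; branch lengths GQR→23/8, V→37/8; new cluster GQRV
  updated: d(GQRV,Z)=59/8
step 4: merge (GQRV,Z) at d=59/8; branch lengths GQRV→59/16, Z→59/16; new cluster GQRVZ
final tree: ((((G:2,Q:-1):59/8,R:57/8):23/8,V:37/8):59/16,Z:59/16)
total length: 243/8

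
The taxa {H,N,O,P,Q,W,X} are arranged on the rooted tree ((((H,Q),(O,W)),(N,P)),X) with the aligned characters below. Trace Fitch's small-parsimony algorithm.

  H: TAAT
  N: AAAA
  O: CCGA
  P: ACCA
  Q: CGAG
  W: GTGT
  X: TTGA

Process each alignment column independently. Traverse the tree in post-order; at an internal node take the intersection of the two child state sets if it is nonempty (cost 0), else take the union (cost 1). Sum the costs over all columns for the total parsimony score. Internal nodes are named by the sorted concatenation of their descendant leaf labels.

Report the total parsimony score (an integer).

HQ@0: {T} ∪ {C} = {C,T} (union, +1)
OW@0: {C} ∪ {G} = {C,G} (union, +1)
HOQW@0: {C,T} ∩ {C,G} = {C} (intersection, +0)
NP@0: {A} ∩ {A} = {A} (intersection, +0)
HNOPQW@0: {C} ∪ {A} = {A,C} (union, +1)
HNOPQWX@0: {A,C} ∪ {T} = {A,C,T} (union, +1)
HQ@1: {A} ∪ {G} = {A,G} (union, +1)
OW@1: {C} ∪ {T} = {C,T} (union, +1)
HOQW@1: {A,G} ∪ {C,T} = {A,C,G,T} (union, +1)
NP@1: {A} ∪ {C} = {A,C} (union, +1)
HNOPQW@1: {A,C,G,T} ∩ {A,C} = {A,C} (intersection, +0)
HNOPQWX@1: {A,C} ∪ {T} = {A,C,T} (union, +1)
HQ@2: {A} ∩ {A} = {A} (intersection, +0)
OW@2: {G} ∩ {G} = {G} (intersection, +0)
HOQW@2: {A} ∪ {G} = {A,G} (union, +1)
NP@2: {A} ∪ {C} = {A,C} (union, +1)
HNOPQW@2: {A,G} ∩ {A,C} = {A} (intersection, +0)
HNOPQWX@2: {A} ∪ {G} = {A,G} (union, +1)
HQ@3: {T} ∪ {G} = {G,T} (union, +1)
OW@3: {A} ∪ {T} = {A,T} (union, +1)
HOQW@3: {G,T} ∩ {A,T} = {T} (intersection, +0)
NP@3: {A} ∩ {A} = {A} (intersection, +0)
HNOPQW@3: {T} ∪ {A} = {A,T} (union, +1)
HNOPQWX@3: {A,T} ∩ {A} = {A} (intersection, +0)
per-site changes: [4, 5, 3, 3]; total = 15

15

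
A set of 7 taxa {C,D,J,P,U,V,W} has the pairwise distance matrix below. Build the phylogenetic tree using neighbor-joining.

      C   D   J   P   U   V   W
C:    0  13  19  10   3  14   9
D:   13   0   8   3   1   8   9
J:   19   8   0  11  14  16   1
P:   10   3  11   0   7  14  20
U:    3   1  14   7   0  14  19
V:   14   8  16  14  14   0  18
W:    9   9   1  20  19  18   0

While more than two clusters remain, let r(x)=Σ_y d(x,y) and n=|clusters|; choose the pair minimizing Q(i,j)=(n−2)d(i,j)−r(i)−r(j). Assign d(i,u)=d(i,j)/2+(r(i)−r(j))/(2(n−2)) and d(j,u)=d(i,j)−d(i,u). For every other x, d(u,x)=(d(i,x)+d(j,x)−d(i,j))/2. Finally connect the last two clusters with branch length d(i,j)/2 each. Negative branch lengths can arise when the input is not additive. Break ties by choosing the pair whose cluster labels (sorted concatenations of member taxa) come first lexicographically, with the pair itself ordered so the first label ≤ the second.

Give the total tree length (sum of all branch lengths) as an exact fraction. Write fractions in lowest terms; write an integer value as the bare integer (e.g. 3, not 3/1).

step 1: merge (J,W) at d=1, Q=-140; branch lengths J→-1/5, W→6/5; new cluster JW
  updated: d(C,JW)=27/2, d(D,JW)=8, d(JW,P)=15, d(JW,U)=16, d(JW,V)=33/2
step 2: merge (C,U) at d=3, Q=-165/2; branch lengths C→49/16, U→-1/16; new cluster CU
  updated: d(CU,D)=11/2, d(CU,JW)=53/4, d(CU,P)=7, d(CU,V)=25/2
step 3: merge (CU,P) at d=7, Q=-225/4; branch lengths CU→27/8, P→29/8; new cluster CPU
  updated: d(CPU,D)=3/4, d(CPU,JW)=85/8, d(CPU,V)=39/4
step 4: merge (CPU,D) at d=3/4, Q=-291/8; branch lengths CPU→47/32, D→-23/32; new cluster CDPU
  updated: d(CDPU,JW)=143/16, d(CDPU,V)=17/2
step 5: merge (CDPU,JW) at d=143/16, Q=-543/16; branch lengths CDPU→15/32, JW→271/32; new cluster CDJPUW
  updated: d(CDJPUW,V)=257/32
step 6: merge (CDJPUW,V) at d=257/32; branch lengths CDJPUW→257/64, V→257/64; new cluster CDJPUVW
final tree: (((((C:49/16,U:-1/16):27/8,P:29/8):47/32,D:-23/32):15/32,(J:-1/5,W:6/5):271/32):257/64,V:257/64)
total length: 919/32

919/32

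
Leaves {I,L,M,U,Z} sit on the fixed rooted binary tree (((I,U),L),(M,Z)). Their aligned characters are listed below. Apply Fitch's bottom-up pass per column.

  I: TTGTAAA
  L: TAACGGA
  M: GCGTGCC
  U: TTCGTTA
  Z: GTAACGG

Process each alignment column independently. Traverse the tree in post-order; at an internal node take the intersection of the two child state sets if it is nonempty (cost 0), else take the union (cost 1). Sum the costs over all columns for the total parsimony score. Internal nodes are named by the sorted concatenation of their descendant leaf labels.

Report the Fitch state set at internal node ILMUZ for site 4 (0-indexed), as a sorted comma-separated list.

site 0, node IU: I={T} ∩ U={T} → {T} (+0)
site 0, node ILU: IU={T} ∩ L={T} → {T} (+0)
site 0, node MZ: M={G} ∩ Z={G} → {G} (+0)
site 0, node ILMUZ: ILU={T} ∪ MZ={G} → {G,T} (+1)
site 1, node IU: I={T} ∩ U={T} → {T} (+0)
site 1, node ILU: IU={T} ∪ L={A} → {A,T} (+1)
site 1, node MZ: M={C} ∪ Z={T} → {C,T} (+1)
site 1, node ILMUZ: ILU={A,T} ∩ MZ={C,T} → {T} (+0)
site 2, node IU: I={G} ∪ U={C} → {C,G} (+1)
site 2, node ILU: IU={C,G} ∪ L={A} → {A,C,G} (+1)
site 2, node MZ: M={G} ∪ Z={A} → {A,G} (+1)
site 2, node ILMUZ: ILU={A,C,G} ∩ MZ={A,G} → {A,G} (+0)
site 3, node IU: I={T} ∪ U={G} → {G,T} (+1)
site 3, node ILU: IU={G,T} ∪ L={C} → {C,G,T} (+1)
site 3, node MZ: M={T} ∪ Z={A} → {A,T} (+1)
site 3, node ILMUZ: ILU={C,G,T} ∩ MZ={A,T} → {T} (+0)
site 4, node IU: I={A} ∪ U={T} → {A,T} (+1)
site 4, node ILU: IU={A,T} ∪ L={G} → {A,G,T} (+1)
site 4, node MZ: M={G} ∪ Z={C} → {C,G} (+1)
site 4, node ILMUZ: ILU={A,G,T} ∩ MZ={C,G} → {G} (+0)
site 5, node IU: I={A} ∪ U={T} → {A,T} (+1)
site 5, node ILU: IU={A,T} ∪ L={G} → {A,G,T} (+1)
site 5, node MZ: M={C} ∪ Z={G} → {C,G} (+1)
site 5, node ILMUZ: ILU={A,G,T} ∩ MZ={C,G} → {G} (+0)
site 6, node IU: I={A} ∩ U={A} → {A} (+0)
site 6, node ILU: IU={A} ∩ L={A} → {A} (+0)
site 6, node MZ: M={C} ∪ Z={G} → {C,G} (+1)
site 6, node ILMUZ: ILU={A} ∪ MZ={C,G} → {A,C,G} (+1)
per-site changes: [1, 2, 3, 3, 3, 3, 2]; total = 17

G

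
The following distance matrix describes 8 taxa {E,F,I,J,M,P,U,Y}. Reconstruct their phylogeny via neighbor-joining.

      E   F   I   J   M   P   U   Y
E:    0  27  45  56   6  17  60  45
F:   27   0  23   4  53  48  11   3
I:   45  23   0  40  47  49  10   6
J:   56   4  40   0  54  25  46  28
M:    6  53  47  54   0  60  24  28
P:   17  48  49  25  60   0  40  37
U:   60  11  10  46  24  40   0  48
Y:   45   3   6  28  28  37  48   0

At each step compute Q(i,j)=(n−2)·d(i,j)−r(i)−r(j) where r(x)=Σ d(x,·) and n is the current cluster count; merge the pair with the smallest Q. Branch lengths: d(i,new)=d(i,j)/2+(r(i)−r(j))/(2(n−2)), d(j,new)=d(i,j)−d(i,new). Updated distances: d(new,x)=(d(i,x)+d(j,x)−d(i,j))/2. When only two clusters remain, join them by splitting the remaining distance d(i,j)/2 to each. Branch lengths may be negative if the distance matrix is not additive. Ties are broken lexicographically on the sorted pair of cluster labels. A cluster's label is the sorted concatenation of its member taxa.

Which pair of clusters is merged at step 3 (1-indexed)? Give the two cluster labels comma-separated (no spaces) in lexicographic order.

iteration 1: select E,M (d=6, Q=-492); attach at lengths (5/3, 13/3); label the merged cluster EM
  updated: d(EM,F)=37, d(EM,I)=43, d(EM,J)=52, d(EM,P)=71/2, d(EM,U)=39, d(EM,Y)=67/2
iteration 2: select I,U (d=10, Q=-315); attach at lengths (27/10, 73/10); label the merged cluster IU
  updated: d(EM,IU)=36, d(F,IU)=12, d(IU,J)=38, d(IU,P)=79/2, d(IU,Y)=22
iteration 3: select EM,P (d=71/2, Q=-237); attach at lengths (151/8, 133/8); label the merged cluster EMP
  updated: d(EMP,F)=99/4, d(EMP,IU)=20, d(EMP,J)=83/4, d(EMP,Y)=35/2
iteration 4: select F,J (d=4, Q=-245/2); attach at lengths (-35/6, 59/6); label the merged cluster FJ
  updated: d(EMP,FJ)=83/4, d(FJ,IU)=23, d(FJ,Y)=27/2
iteration 5: select EMP,IU (d=20, Q=-333/4); attach at lengths (133/16, 187/16); label the merged cluster EIMPU
  updated: d(EIMPU,FJ)=95/8, d(EIMPU,Y)=39/4
iteration 6: select EIMPU,FJ (d=95/8, Q=-281/8); attach at lengths (65/16, 125/16); label the merged cluster EFIJMPU
  updated: d(EFIJMPU,Y)=91/16
iteration 7: select EFIJMPU,Y (d=91/16); attach at lengths (91/32, 91/32); label the merged cluster EFIJMPUY
final tree: (((((E:5/3,M:13/3):151/8,P:133/8):133/16,(I:27/10,U:73/10):187/16):65/16,(F:-35/6,J:59/6):125/16):91/32,Y:91/32)
total length: 1489/16

EM,P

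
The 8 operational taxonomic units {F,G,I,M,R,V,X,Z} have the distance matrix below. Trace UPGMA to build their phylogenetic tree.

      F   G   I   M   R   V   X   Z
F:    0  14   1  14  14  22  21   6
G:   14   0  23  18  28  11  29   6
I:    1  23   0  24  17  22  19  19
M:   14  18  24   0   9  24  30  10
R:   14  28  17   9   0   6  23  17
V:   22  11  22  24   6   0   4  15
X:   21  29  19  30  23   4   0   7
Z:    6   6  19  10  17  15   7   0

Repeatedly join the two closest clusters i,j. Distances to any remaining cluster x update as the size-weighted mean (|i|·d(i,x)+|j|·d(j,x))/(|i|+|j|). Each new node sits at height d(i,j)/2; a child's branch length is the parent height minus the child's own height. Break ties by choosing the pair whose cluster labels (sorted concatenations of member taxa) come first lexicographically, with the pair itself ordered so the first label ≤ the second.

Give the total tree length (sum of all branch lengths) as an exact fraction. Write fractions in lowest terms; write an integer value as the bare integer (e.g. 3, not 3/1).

1097/24

iteration 1: select F,I (d=1); attach at lengths (1/2, 1/2); label the merged cluster FI
  updated: d(FI,G)=37/2, d(FI,M)=19, d(FI,R)=31/2, d(FI,V)=22, d(FI,X)=20, d(FI,Z)=25/2
iteration 2: select V,X (d=4); attach at lengths (2, 2); label the merged cluster VX
  updated: d(FI,VX)=21, d(G,VX)=20, d(M,VX)=27, d(R,VX)=29/2, d(VX,Z)=11
iteration 3: select G,Z (d=6); attach at lengths (3, 3); label the merged cluster GZ
  updated: d(FI,GZ)=31/2, d(GZ,M)=14, d(GZ,R)=45/2, d(GZ,VX)=31/2
iteration 4: select M,R (d=9); attach at lengths (9/2, 9/2); label the merged cluster MR
  updated: d(FI,MR)=69/4, d(GZ,MR)=73/4, d(MR,VX)=83/4
iteration 5: select FI,GZ (d=31/2); attach at lengths (29/4, 19/4); label the merged cluster FGIZ
  updated: d(FGIZ,MR)=71/4, d(FGIZ,VX)=73/4
iteration 6: select FGIZ,MR (d=71/4); attach at lengths (9/8, 35/8); label the merged cluster FGIMRZ
  updated: d(FGIMRZ,VX)=229/12
iteration 7: select FGIMRZ,VX (d=229/12); attach at lengths (2/3, 181/24); label the merged cluster FGIMRVXZ
final tree: ((((F:1/2,I:1/2):29/4,(G:3,Z:3):19/4):9/8,(M:9/2,R:9/2):35/8):2/3,(V:2,X:2):181/24)
total length: 1097/24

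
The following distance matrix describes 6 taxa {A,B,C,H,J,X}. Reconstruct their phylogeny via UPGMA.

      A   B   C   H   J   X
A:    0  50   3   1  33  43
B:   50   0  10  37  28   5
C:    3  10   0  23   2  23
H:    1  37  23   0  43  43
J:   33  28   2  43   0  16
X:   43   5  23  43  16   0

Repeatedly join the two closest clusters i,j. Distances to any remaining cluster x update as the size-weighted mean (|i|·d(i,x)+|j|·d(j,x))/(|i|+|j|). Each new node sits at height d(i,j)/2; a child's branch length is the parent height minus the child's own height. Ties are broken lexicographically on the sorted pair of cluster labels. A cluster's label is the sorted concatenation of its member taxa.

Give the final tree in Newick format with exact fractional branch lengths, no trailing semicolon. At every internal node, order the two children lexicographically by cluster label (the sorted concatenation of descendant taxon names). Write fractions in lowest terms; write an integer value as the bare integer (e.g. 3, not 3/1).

1. join A+H (d=1) ⇒ AH; edges |A|=1/2, |H|=1/2
  updated: d(AH,B)=87/2, d(AH,C)=13, d(AH,J)=38, d(AH,X)=43
2. join C+J (d=2) ⇒ CJ; edges |C|=1, |J|=1
  updated: d(AH,CJ)=51/2, d(B,CJ)=19, d(CJ,X)=39/2
3. join B+X (d=5) ⇒ BX; edges |B|=5/2, |X|=5/2
  updated: d(AH,BX)=173/4, d(BX,CJ)=77/4
4. join BX+CJ (d=77/4) ⇒ BCJX; edges |BX|=57/8, |CJ|=69/8
  updated: d(AH,BCJX)=275/8
5. join AH+BCJX (d=275/8) ⇒ ABCHJX; edges |AH|=267/16, |BCJX|=121/16
final tree: ((A:1/2,H:1/2):267/16,((B:5/2,X:5/2):57/8,(C:1,J:1):69/8):121/16)
total length: 48

((A:1/2,H:1/2):267/16,((B:5/2,X:5/2):57/8,(C:1,J:1):69/8):121/16)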